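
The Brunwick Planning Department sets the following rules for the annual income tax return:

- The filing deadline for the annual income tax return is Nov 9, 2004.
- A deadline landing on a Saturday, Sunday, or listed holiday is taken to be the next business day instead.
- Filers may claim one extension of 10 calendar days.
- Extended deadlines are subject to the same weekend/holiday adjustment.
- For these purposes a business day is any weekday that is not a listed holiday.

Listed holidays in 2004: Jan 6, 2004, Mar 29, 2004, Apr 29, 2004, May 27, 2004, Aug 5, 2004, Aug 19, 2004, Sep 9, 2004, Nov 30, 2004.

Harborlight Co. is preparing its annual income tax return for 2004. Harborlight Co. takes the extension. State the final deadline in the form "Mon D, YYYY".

Nov 19, 2004

The statutory due date is Nov 9, 2004.
Nov 9, 2004 is a Tuesday and not a listed holiday, so it stands.
With the 10-day extension, Nov 9, 2004 becomes Nov 19, 2004.
Nov 19, 2004 (Friday) is already a business day.
Deadline: Nov 19, 2004.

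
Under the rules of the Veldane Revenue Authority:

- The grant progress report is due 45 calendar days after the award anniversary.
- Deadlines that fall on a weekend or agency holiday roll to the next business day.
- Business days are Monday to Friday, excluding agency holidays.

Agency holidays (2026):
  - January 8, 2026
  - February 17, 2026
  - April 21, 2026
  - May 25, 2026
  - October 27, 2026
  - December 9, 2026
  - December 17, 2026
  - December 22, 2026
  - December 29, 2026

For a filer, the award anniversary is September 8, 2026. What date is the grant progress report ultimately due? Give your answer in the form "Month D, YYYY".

Trigger date September 8, 2026 + 45 calendar days = October 23, 2026.
October 23, 2026 falls on a Friday, which is a business day, so no adjustment is needed.
So the filing is due October 23, 2026.

October 23, 2026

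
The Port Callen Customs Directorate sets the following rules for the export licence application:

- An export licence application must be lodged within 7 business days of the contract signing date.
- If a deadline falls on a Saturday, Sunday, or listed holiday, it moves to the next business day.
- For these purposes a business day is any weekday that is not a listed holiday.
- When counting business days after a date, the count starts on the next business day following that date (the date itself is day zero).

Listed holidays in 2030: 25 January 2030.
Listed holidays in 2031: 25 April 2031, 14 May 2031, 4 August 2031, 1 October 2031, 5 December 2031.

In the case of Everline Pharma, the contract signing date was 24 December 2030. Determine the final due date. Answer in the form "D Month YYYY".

7 business days after 24 December 2030, excluding weekends and holidays, is 2 January 2031.
Since 2 January 2031 is a Thursday and not a holiday, the date is unchanged.
Deadline: 2 January 2031.

2 January 2031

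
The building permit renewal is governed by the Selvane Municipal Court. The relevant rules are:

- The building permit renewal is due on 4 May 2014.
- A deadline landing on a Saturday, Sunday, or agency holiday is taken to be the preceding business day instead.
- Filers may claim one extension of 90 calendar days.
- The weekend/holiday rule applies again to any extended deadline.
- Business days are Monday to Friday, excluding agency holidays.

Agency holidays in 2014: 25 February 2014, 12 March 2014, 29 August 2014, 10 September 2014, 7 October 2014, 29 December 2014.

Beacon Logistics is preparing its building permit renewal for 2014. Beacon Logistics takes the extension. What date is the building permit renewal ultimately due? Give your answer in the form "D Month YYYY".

31 July 2014

The stated deadline is 4 May 2014.
4 May 2014 falls on a Sunday. Rolling to the preceding business day gives 2 May 2014, a Friday.
Add the 90 calendar-day extension to 2 May 2014: 31 July 2014.
31 July 2014 falls on a Thursday, which is a business day, so no adjustment is needed.
So the filing is due 31 July 2014.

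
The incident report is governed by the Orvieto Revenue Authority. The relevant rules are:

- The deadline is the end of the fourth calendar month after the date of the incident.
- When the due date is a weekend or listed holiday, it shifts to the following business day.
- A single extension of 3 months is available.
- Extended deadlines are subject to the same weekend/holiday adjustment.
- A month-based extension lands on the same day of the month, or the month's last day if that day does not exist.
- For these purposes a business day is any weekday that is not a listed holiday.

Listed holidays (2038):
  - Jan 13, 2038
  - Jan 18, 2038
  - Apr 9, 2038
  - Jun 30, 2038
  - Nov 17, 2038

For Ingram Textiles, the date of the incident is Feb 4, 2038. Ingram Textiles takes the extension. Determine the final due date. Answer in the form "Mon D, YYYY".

Oct 1, 2038

The fourth month after Feb 4, 2038 is June 2038, whose last day is Jun 30, 2038.
Because Jun 30, 2038 is a listed holiday, the deadline becomes Jul 1, 2038 (Thursday).
Applying the 3 months extension: 3 months after Jul 1, 2038 is Oct 1, 2038.
Oct 1, 2038 is a Friday and not a listed holiday, so it stands.
So the filing is due Oct 1, 2038.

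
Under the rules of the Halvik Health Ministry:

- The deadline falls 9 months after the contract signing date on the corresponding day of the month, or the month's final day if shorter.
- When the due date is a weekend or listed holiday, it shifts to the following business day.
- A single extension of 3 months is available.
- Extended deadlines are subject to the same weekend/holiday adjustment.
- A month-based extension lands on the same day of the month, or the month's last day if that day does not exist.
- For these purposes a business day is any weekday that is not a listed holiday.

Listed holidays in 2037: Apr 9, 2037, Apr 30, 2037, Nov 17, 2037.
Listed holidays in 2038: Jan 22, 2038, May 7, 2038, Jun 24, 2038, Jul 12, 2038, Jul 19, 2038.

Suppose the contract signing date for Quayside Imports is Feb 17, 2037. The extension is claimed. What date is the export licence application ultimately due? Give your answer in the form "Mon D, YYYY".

Feb 18, 2038

9 months after Feb 17, 2037, on the same day of the month, is Nov 17, 2037.
Nov 17, 2037 is a listed holiday; the next business day is Nov 18, 2037 (Wednesday).
Add 3 months to Nov 18, 2037: Feb 18, 2038.
Feb 18, 2038 is a Thursday and not a listed holiday, so it stands.
So the filing is due Feb 18, 2038.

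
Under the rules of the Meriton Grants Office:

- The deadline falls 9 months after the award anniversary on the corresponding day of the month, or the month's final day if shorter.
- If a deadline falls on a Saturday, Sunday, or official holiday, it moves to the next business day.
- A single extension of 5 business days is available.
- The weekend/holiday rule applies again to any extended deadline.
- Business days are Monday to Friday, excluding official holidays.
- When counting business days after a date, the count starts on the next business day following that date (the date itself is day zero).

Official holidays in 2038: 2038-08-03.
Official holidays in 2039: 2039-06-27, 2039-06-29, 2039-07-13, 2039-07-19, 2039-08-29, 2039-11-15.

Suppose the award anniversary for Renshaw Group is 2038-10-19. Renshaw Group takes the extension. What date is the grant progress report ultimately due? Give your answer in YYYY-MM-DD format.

2039-07-27

9 months from 2038-10-19 is 2039-07-19.
2039-07-19 is a listed holiday, so it moves to the next business day, 2039-07-20 (Wednesday).
Applying the 5-business-day extension: 5 business days after 2039-07-20 is 2039-07-27.
2039-07-27 falls on a Wednesday, which is a business day, so no adjustment is needed.
The final due date is 2039-07-27.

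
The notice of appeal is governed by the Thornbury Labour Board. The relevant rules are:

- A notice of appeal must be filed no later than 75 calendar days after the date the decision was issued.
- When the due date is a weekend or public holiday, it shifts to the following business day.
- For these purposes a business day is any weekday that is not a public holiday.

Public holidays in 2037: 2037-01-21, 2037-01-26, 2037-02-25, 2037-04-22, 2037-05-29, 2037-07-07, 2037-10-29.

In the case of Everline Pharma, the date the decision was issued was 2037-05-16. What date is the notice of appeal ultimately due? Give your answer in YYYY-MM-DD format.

75 calendar days after 2037-05-16 is 2037-07-30.
Since 2037-07-30 is a Thursday and not a holiday, the date is unchanged.
The final due date is 2037-07-30.

2037-07-30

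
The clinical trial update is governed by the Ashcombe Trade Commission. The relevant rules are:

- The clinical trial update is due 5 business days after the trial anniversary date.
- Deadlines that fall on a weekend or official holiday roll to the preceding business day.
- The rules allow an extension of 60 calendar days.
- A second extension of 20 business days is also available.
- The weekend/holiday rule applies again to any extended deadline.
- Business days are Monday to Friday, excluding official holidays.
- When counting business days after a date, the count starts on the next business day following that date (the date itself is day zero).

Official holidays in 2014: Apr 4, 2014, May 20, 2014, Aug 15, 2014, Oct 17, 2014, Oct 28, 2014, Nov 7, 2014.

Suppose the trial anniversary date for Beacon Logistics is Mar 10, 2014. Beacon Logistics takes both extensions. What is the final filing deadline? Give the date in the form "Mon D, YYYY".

5 business days after Mar 10, 2014, excluding weekends and holidays, is Mar 17, 2014.
Mar 17, 2014 (Monday) is already a business day.
Add the 60 calendar-day extension to Mar 17, 2014: May 16, 2014.
May 16, 2014 is a Friday and not a listed holiday, so it stands.
Counting 20 further business days from May 16, 2014 reaches Jun 16, 2014.
Jun 16, 2014 is a Monday and not a listed holiday, so it stands.
Final deadline: Jun 16, 2014.

Jun 16, 2014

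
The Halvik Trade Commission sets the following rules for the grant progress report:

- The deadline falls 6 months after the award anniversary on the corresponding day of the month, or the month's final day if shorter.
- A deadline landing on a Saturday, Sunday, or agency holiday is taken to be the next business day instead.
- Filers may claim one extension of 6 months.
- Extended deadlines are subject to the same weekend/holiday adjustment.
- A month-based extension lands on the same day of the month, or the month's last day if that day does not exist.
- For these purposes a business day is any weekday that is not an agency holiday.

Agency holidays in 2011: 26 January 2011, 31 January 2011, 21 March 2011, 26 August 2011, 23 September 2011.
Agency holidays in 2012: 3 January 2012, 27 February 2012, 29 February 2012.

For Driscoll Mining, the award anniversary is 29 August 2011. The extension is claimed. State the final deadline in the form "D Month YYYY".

3 September 2012

6 months from 29 August 2011 is 29 February 2012.
Because 29 February 2012 is a listed holiday, the deadline becomes 1 March 2012 (Thursday).
The 6 months extension carries 1 March 2012 to 1 September 2012.
Because 1 September 2012 is a Saturday, the deadline becomes 3 September 2012 (Monday).
So the filing is due 3 September 2012.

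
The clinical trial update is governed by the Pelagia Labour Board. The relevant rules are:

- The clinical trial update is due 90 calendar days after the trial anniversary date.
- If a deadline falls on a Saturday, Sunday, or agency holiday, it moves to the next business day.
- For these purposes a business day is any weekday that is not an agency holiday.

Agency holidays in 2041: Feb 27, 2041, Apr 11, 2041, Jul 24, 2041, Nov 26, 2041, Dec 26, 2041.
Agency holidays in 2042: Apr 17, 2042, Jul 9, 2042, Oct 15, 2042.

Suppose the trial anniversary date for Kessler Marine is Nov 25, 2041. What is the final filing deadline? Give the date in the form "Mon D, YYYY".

Trigger date Nov 25, 2041 + 90 calendar days = Feb 23, 2042.
Feb 23, 2042 falls on a Sunday. Rolling to the next business day gives Feb 24, 2042, a Monday.
So the filing is due Feb 24, 2042.

Feb 24, 2042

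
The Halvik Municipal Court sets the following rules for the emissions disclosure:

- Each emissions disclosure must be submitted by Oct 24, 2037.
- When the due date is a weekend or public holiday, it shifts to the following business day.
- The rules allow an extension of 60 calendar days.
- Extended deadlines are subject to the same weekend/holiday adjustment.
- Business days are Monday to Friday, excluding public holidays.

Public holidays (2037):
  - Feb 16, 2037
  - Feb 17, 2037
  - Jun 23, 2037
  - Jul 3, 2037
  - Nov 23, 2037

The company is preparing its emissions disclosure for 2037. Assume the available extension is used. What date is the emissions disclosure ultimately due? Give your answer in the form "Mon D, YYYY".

The statutory due date is Oct 24, 2037.
Because Oct 24, 2037 is a Saturday, the deadline becomes Oct 26, 2037 (Monday).
Applying the 60-calendar-day extension: Oct 26, 2037 + 60 days = Dec 25, 2037.
Dec 25, 2037 is a Friday and not a listed holiday, so it stands.
The final due date is Dec 25, 2037.

Dec 25, 2037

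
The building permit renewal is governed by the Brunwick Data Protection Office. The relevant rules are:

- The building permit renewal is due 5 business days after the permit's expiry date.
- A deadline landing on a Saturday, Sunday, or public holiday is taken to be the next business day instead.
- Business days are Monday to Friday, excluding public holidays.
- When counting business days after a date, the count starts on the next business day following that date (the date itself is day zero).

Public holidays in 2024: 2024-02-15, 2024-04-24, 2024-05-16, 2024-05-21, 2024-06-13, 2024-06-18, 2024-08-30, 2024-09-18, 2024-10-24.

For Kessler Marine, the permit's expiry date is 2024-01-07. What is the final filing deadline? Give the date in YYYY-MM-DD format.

2024-01-12

Starting the day after 2024-01-07 and counting 5 business days lands on 2024-01-12.
2024-01-12 is a Friday and not a listed holiday, so it stands.
Deadline: 2024-01-12.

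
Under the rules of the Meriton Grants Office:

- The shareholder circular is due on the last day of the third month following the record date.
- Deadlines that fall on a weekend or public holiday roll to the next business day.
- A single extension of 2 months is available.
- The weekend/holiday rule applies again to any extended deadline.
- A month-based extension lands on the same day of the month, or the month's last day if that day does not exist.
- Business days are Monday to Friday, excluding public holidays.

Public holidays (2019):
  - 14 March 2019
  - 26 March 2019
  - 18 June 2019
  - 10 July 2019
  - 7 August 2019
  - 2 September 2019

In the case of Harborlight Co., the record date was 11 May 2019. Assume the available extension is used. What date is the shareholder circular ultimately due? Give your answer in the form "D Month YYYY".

3 months after 11 May 2019 falls in August 2019; the last day of that month is 31 August 2019.
31 August 2019 is a Saturday; the next business day is 3 September 2019 (Tuesday).
Add 2 months to 3 September 2019: 3 November 2019.
3 November 2019 falls on a Sunday. Rolling to the next business day gives 4 November 2019, a Monday.
Deadline: 4 November 2019.

4 November 2019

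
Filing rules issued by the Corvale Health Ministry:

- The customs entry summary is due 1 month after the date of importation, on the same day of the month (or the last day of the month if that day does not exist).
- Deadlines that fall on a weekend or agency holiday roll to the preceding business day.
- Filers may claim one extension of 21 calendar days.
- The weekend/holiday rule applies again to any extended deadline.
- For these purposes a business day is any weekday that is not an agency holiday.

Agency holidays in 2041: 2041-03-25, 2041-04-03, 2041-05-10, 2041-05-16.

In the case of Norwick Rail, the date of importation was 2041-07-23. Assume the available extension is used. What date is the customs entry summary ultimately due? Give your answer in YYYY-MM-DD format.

Moving 1 month forward from 2041-07-23 on the corresponding day gives 2041-08-23.
2041-08-23 falls on a Friday, which is a business day, so no adjustment is needed.
With the 21-day extension, 2041-08-23 becomes 2041-09-13.
2041-09-13 (Friday) is already a business day.
Final deadline: 2041-09-13.

2041-09-13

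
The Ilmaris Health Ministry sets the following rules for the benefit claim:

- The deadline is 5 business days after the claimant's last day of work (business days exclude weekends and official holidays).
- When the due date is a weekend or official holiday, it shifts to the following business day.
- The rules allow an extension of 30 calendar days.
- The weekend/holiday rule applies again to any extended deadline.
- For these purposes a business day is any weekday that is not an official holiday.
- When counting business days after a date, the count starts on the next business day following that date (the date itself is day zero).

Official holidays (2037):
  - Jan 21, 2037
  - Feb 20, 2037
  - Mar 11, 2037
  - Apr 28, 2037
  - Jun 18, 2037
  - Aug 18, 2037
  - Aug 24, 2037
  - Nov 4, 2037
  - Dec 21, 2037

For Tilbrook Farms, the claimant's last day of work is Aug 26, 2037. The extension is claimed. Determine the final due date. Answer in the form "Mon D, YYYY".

5 business days after Aug 26, 2037, excluding weekends and holidays, is Sep 2, 2037.
Sep 2, 2037 falls on a Wednesday, which is a business day, so no adjustment is needed.
Add the 30 calendar-day extension to Sep 2, 2037: Oct 2, 2037.
Oct 2, 2037 (Friday) is already a business day.
So the filing is due Oct 2, 2037.

Oct 2, 2037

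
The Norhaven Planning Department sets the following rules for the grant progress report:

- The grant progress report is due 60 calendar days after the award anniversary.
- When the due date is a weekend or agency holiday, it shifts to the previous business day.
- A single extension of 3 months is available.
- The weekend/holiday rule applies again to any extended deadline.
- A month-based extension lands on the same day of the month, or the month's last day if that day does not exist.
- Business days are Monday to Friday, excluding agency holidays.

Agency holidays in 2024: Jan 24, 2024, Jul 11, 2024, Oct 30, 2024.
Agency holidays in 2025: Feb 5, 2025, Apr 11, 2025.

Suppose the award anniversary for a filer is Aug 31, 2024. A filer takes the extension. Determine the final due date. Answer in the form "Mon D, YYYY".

Jan 29, 2025

Adding 60 calendar days to Aug 31, 2024 gives Oct 30, 2024.
Oct 30, 2024 falls on a listed holiday. Rolling to the preceding business day gives Oct 29, 2024, a Tuesday.
The 3 months extension carries Oct 29, 2024 to Jan 29, 2025.
Jan 29, 2025 falls on a Wednesday, which is a business day, so no adjustment is needed.
The final due date is Jan 29, 2025.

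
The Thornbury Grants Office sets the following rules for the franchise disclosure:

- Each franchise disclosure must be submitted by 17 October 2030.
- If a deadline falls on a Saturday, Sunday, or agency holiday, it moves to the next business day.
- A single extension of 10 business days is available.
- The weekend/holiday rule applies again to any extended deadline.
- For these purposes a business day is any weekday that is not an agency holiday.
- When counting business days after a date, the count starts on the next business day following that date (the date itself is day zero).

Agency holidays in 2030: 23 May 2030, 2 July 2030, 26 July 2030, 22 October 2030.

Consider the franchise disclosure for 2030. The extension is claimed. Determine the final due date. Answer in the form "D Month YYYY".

The statutory due date is 17 October 2030.
17 October 2030 falls on a Thursday, which is a business day, so no adjustment is needed.
The 10-business-day extension runs from 17 October 2030 to 1 November 2030.
1 November 2030 (Friday) is already a business day.
The final due date is 1 November 2030.

1 November 2030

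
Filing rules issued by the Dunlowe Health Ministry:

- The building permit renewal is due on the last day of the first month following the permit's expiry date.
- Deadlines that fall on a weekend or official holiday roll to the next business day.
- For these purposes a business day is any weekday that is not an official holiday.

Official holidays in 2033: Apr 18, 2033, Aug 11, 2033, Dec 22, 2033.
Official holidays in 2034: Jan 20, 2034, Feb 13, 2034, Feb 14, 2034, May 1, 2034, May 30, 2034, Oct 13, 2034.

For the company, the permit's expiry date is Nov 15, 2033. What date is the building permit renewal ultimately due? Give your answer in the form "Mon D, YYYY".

Jan 2, 2034

1 month after Nov 15, 2033 is December 2033; that month ends on Dec 31, 2033.
Dec 31, 2033 is a Saturday, so it moves to the next business day, Jan 2, 2034 (Monday).
Deadline: Jan 2, 2034.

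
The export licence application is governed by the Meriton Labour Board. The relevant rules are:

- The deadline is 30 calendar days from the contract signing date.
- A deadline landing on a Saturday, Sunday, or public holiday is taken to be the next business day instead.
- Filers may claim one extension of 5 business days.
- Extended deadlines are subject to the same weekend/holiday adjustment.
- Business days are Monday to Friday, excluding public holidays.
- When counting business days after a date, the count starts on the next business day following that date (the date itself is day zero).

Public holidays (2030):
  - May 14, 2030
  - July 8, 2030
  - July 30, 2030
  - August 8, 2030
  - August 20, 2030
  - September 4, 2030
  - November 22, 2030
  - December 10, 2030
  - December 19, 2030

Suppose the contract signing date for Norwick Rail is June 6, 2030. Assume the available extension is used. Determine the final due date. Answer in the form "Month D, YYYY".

July 16, 2030

Adding 30 calendar days to June 6, 2030 gives July 6, 2030.
July 6, 2030 falls on a Saturday. Rolling to the next business day gives July 9, 2030, a Tuesday.
Applying the 5-business-day extension: 5 business days after July 9, 2030 is July 16, 2030.
July 16, 2030 (Tuesday) is already a business day.
Deadline: July 16, 2030.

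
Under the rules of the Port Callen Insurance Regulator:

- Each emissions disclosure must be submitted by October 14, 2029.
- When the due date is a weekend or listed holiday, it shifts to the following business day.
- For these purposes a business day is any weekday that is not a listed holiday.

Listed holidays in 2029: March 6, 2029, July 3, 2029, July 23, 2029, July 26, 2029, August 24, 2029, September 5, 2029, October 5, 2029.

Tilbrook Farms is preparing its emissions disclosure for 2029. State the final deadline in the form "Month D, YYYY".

October 15, 2029

The statutory due date is October 14, 2029.
October 14, 2029 is a Sunday; the next business day is October 15, 2029 (Monday).
Final deadline: October 15, 2029.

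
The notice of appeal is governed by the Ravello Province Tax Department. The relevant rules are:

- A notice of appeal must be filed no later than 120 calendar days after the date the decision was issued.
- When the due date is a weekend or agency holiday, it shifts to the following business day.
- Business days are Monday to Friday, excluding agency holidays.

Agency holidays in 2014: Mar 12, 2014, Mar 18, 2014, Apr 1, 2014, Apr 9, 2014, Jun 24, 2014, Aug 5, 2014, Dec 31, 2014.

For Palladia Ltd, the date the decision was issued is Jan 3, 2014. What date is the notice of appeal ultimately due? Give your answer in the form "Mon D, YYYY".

From Jan 3, 2014, 120 calendar days later is May 3, 2014.
May 3, 2014 is a Saturday, so it moves to the next business day, May 5, 2014 (Monday).
Final deadline: May 5, 2014.

May 5, 2014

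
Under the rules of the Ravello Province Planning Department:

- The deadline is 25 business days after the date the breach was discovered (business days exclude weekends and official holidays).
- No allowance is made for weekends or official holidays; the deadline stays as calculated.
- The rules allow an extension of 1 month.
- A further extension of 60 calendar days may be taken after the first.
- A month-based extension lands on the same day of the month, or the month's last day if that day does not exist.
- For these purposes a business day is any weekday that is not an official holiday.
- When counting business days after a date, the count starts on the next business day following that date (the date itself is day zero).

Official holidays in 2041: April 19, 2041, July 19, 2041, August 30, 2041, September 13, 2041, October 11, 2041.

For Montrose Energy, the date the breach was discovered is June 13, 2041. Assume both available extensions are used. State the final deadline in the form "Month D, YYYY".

October 17, 2041

Starting the day after June 13, 2041 and counting 25 business days lands on July 18, 2041.
July 18, 2041 is a Thursday; no weekend or holiday adjustment applies.
Add 1 month to July 18, 2041: August 18, 2041.
August 18, 2041 is a Sunday; no weekend or holiday adjustment applies.
Applying the 60-calendar-day extension: August 18, 2041 + 60 days = October 17, 2041.
October 17, 2041 is a Thursday; no weekend or holiday adjustment applies.
Deadline: October 17, 2041.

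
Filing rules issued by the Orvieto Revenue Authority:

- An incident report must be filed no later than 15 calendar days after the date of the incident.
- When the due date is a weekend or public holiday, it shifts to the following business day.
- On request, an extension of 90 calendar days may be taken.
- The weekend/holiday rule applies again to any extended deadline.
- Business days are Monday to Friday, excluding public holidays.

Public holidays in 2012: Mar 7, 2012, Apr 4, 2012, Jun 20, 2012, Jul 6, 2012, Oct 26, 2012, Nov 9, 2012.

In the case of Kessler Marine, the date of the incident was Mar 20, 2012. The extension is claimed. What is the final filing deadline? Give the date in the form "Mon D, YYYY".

Trigger date Mar 20, 2012 + 15 calendar days = Apr 4, 2012.
Apr 4, 2012 is a listed holiday; the next business day is Apr 5, 2012 (Thursday).
Applying the 90-calendar-day extension: Apr 5, 2012 + 90 days = Jul 4, 2012.
Jul 4, 2012 (Wednesday) is already a business day.
Final deadline: Jul 4, 2012.

Jul 4, 2012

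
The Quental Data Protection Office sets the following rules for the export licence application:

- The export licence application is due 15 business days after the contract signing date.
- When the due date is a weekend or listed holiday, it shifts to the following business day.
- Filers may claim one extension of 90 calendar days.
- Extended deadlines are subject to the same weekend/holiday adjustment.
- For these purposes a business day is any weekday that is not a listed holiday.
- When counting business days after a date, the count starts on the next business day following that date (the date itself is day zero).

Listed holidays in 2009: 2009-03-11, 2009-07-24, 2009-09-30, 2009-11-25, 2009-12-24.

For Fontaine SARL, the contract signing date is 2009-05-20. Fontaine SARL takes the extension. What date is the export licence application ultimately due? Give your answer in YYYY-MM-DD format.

15 business days after 2009-05-20, excluding weekends and holidays, is 2009-06-10.
2009-06-10 falls on a Wednesday, which is a business day, so no adjustment is needed.
Add the 90 calendar-day extension to 2009-06-10: 2009-09-08.
Since 2009-09-08 is a Tuesday and not a holiday, the date is unchanged.
The final due date is 2009-09-08.

2009-09-08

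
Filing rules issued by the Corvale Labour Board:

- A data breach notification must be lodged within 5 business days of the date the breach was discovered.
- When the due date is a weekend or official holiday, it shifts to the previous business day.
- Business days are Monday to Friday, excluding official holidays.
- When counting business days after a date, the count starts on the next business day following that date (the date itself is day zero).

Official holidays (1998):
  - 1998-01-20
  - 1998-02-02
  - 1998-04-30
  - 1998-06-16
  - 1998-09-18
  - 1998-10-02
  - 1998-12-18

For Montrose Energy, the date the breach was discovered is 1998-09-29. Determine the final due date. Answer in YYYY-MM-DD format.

1998-10-07

Counting 5 business days after 1998-09-29 (skipping weekends and listed holidays) reaches 1998-10-07.
Since 1998-10-07 is a Wednesday and not a holiday, the date is unchanged.
Deadline: 1998-10-07.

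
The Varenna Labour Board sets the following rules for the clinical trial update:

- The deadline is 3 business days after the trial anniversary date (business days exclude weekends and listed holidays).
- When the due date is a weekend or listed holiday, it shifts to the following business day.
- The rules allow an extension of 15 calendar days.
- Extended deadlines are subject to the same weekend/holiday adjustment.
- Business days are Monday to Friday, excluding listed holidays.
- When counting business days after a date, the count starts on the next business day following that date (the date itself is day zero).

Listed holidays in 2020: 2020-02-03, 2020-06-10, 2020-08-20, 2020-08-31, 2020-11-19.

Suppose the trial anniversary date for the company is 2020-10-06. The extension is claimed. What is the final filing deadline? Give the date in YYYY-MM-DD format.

Counting 3 business days after 2020-10-06 (skipping weekends and listed holidays) reaches 2020-10-09.
2020-10-09 (Friday) is already a business day.
With the 15-day extension, 2020-10-09 becomes 2020-10-24.
2020-10-24 falls on a Saturday. Rolling to the next business day gives 2020-10-26, a Monday.
So the filing is due 2020-10-26.

2020-10-26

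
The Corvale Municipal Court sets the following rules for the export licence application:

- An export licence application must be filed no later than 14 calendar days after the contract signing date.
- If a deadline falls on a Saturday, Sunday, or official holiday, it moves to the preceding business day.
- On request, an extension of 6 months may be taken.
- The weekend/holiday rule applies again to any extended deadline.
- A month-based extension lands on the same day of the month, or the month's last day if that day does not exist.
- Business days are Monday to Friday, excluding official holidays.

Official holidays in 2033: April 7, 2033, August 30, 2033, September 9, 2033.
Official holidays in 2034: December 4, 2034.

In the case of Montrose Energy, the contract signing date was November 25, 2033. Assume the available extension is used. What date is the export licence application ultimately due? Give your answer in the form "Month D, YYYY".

Trigger date November 25, 2033 + 14 calendar days = December 9, 2033.
Since December 9, 2033 is a Friday and not a holiday, the date is unchanged.
Add 6 months to December 9, 2033: June 9, 2034.
June 9, 2034 falls on a Friday, which is a business day, so no adjustment is needed.
The final due date is June 9, 2034.

June 9, 2034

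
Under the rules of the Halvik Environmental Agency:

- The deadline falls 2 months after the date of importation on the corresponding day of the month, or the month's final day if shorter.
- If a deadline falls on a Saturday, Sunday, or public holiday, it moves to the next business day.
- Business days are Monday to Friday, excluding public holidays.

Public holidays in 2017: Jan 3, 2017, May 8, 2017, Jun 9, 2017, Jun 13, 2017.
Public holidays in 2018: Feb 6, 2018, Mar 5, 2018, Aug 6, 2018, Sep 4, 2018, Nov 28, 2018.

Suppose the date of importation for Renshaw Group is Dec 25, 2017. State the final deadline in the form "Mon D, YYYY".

Moving 2 months forward from Dec 25, 2017 on the corresponding day gives Feb 25, 2018.
Feb 25, 2018 is a Sunday; the next business day is Feb 26, 2018 (Monday).
Deadline: Feb 26, 2018.

Feb 26, 2018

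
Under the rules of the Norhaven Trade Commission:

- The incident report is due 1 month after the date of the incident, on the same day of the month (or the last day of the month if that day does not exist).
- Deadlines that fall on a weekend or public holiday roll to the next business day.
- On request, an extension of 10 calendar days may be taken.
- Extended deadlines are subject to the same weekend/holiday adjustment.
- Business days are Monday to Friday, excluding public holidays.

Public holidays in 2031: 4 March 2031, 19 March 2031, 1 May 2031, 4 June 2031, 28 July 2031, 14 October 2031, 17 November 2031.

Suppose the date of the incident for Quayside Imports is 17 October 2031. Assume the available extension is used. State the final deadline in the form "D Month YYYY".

1 month from 17 October 2031 is 17 November 2031.
17 November 2031 is a listed holiday; the next business day is 18 November 2031 (Tuesday).
The 10-calendar-day extension moves the deadline from 18 November 2031 to 28 November 2031.
28 November 2031 (Friday) is already a business day.
Deadline: 28 November 2031.

28 November 2031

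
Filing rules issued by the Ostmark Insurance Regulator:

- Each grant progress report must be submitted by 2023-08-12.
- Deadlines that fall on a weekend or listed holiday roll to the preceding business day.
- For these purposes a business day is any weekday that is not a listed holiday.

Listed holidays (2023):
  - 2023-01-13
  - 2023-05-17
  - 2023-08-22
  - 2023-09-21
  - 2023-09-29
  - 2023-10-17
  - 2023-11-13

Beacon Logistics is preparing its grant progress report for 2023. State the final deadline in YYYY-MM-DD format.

2023-08-11

The statutory due date is 2023-08-12.
Because 2023-08-12 is a Saturday, the deadline becomes 2023-08-11 (Friday).
Deadline: 2023-08-11.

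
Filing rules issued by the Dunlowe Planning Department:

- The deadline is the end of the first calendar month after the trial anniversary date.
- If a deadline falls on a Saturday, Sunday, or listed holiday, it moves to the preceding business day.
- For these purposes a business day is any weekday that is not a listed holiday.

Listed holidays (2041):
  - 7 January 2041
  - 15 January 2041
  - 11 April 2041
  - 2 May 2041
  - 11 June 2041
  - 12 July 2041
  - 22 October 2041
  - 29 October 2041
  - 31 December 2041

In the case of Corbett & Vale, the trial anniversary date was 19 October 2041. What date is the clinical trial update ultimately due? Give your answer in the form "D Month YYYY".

29 November 2041

1 month after 19 October 2041 falls in November 2041; the last day of that month is 30 November 2041.
30 November 2041 is a Saturday; the preceding business day is 29 November 2041 (Friday).
Final deadline: 29 November 2041.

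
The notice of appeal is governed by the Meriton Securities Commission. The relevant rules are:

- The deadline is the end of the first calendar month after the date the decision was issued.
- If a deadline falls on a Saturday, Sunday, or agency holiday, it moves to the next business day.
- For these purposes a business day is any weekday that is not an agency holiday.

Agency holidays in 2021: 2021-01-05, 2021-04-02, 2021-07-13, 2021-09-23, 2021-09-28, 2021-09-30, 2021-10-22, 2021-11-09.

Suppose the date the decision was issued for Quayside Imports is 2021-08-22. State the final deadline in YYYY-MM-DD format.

2021-10-01

1 month after 2021-08-22 falls in September 2021; the last day of that month is 2021-09-30.
2021-09-30 is a listed holiday, so it moves to the next business day, 2021-10-01 (Friday).
So the filing is due 2021-10-01.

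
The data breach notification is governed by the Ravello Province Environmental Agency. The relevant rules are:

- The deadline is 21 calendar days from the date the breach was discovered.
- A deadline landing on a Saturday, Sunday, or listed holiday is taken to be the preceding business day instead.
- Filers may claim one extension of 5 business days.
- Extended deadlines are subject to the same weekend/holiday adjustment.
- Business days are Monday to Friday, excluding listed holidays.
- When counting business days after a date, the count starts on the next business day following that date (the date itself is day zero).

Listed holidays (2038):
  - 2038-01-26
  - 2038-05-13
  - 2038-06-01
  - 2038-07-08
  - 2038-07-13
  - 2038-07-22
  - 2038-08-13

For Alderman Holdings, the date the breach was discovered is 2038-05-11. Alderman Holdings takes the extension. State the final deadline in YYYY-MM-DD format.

2038-06-08

Adding 21 calendar days to 2038-05-11 gives 2038-06-01.
2038-06-01 is a listed holiday, so it moves to the preceding business day, 2038-05-31 (Monday).
Counting 5 further business days from 2038-05-31 reaches 2038-06-08.
2038-06-08 is a Tuesday and not a listed holiday, so it stands.
So the filing is due 2038-06-08.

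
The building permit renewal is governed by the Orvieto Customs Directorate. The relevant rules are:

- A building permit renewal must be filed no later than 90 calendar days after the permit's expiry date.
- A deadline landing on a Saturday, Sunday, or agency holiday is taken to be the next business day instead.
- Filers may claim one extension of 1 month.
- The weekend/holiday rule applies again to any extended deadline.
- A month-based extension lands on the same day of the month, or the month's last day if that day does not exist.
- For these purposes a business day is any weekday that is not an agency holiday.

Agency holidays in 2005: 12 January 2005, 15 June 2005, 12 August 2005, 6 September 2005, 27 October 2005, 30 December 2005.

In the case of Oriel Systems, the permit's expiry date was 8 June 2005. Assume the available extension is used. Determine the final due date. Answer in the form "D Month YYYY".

Trigger date 8 June 2005 + 90 calendar days = 6 September 2005.
6 September 2005 is a listed holiday; the next business day is 7 September 2005 (Wednesday).
Applying the 1 month extension: 1 month after 7 September 2005 is 7 October 2005.
7 October 2005 falls on a Friday, which is a business day, so no adjustment is needed.
Final deadline: 7 October 2005.

7 October 2005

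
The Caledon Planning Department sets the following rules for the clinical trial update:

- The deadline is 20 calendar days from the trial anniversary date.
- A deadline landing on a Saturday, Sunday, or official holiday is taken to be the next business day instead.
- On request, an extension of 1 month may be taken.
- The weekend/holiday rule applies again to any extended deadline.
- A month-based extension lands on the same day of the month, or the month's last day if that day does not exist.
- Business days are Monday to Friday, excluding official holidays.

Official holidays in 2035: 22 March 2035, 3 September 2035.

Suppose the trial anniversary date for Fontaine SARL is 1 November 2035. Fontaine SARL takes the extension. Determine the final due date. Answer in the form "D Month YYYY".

21 December 2035

Adding 20 calendar days to 1 November 2035 gives 21 November 2035.
Since 21 November 2035 is a Wednesday and not a holiday, the date is unchanged.
Add 1 month to 21 November 2035: 21 December 2035.
Since 21 December 2035 is a Friday and not a holiday, the date is unchanged.
The final due date is 21 December 2035.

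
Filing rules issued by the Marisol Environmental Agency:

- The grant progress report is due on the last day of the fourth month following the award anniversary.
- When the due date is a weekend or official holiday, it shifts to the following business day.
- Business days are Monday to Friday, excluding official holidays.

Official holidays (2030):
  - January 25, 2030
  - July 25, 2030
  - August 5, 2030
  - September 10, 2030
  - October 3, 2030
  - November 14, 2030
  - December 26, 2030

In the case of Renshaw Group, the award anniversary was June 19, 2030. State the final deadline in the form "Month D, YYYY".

The fourth month after June 19, 2030 is October 2030, whose last day is October 31, 2030.
Since October 31, 2030 is a Thursday and not a holiday, the date is unchanged.
Deadline: October 31, 2030.

October 31, 2030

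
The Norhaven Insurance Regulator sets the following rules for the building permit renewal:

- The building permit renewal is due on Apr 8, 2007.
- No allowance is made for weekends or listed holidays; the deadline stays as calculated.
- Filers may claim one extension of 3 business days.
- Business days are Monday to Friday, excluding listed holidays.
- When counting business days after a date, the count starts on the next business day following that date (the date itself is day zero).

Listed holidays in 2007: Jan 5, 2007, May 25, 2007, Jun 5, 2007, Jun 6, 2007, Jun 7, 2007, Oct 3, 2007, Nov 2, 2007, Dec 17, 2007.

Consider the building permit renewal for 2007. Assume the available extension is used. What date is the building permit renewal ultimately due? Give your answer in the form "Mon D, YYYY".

Apr 11, 2007

The stated deadline is Apr 8, 2007.
Apr 8, 2007 falls on a Sunday. The rules make no weekend/holiday allowance, so it remains Apr 8, 2007.
Applying the 3-business-day extension: 3 business days after Apr 8, 2007 is Apr 11, 2007.
Apr 11, 2007 falls on a Wednesday. The rules make no weekend/holiday allowance, so it remains Apr 11, 2007.
The final due date is Apr 11, 2007.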